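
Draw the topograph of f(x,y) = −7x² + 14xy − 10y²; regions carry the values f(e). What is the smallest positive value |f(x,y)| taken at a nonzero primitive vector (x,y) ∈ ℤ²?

translate: b→0 (≡-14 mod 14), so (7,-14,10)→(7,0,3)
flip: (7,0,3)→(3,0,7)
reduced (well bottom): (3,0,7) with a≤c, −a<b≤a
well minimum |f| = |-3| = 3 (negative-definite)

3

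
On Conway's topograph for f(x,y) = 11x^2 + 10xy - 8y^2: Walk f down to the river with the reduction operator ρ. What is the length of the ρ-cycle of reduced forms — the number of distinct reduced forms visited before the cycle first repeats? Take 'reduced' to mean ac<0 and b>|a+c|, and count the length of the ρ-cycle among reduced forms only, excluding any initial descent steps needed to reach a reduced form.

D = 452, ⌊√D⌋ = 21
river: ρ → (-8,6,13)
river: ρ → (13,20,-1)
river: ρ → (-1,20,13)
river: ρ → (13,6,-8)
river: ρ → (-8,10,11)
river: ρ → (11,12,-7)
river: ρ → (-7,16,7)
river: ρ → (7,12,-11)
river: ρ → (-11,10,8)
river: ρ → (8,6,-13)
river: ρ → (-13,20,1)
river: ρ → (1,20,-13)
river: ρ → (-13,6,8)
river: ρ → (8,10,-11)
river: ρ → (-11,12,7)
river: ρ → (7,16,-7)
river: ρ → (-7,12,11)
river: ρ → (11,10,-8)
ρ-cycle length = 18 (tail of 0 descent steps not counted)

18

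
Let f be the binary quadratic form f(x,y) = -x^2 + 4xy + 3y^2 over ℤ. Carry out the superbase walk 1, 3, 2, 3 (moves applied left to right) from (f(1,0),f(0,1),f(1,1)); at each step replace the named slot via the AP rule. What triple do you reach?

start (-1,3,6) = (f(1,0),f(0,1),f(1,1))
replace slot 1: 2·(3+6) − (-1) = 19 → (19,3,6)
replace slot 3: 2·(19+3) − 6 = 38 → (19,3,38)
replace slot 2: 2·(19+38) − 3 = 111 → (19,111,38)
replace slot 3: 2·(19+111) − 38 = 222 → (19,111,222)

19,111,222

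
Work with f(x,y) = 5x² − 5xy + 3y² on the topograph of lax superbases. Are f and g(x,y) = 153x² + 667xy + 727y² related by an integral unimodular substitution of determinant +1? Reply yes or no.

D₁ = -35, D₂ = -35
f: translate: b→5 (≡-5 mod 10), so (5,-5,3)→(5,5,3)
f: flip: (5,5,3)→(3,-5,5)
f: translate: b→1 (≡-5 mod 6), so (3,-5,5)→(3,1,3)
f: reduced (well bottom): (3,1,3) with a≤c, −a<b≤a
g: translate: b→55 (≡667 mod 306), so (153,667,727)→(153,55,5)
g: flip: (153,55,5)→(5,-55,153)
g: translate: b→5 (≡-55 mod 10), so (5,-55,153)→(5,5,3)
g: flip: (5,5,3)→(3,-5,5)
g: translate: b→1 (≡-5 mod 6), so (3,-5,5)→(3,1,3)
g: reduced (well bottom): (3,1,3) with a≤c, −a<b≤a
reduced forms (3, 1, 3) vs (3, 1, 3) ⇒ equivalent

yes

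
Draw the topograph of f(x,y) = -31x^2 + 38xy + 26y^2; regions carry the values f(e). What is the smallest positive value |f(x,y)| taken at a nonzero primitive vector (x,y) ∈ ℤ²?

river: ρ → (26,66,-3)
river: ρ → (-3,66,26)
river: ρ → (26,38,-31)
river: ρ → (-31,24,33)
river: ρ → (33,42,-22)
river: ρ → (-22,46,29)
river: ρ → (29,12,-39)
river: ρ → (-39,66,2)
river: ρ → (2,66,-39)
river: ρ → (-39,12,29)
river: ρ → (29,46,-22)
river: ρ → (-22,42,33)
river: ρ → (33,24,-31)
river: ρ → (-31,38,26)
closes: descent 0, river 14
min |a| on river = 2

2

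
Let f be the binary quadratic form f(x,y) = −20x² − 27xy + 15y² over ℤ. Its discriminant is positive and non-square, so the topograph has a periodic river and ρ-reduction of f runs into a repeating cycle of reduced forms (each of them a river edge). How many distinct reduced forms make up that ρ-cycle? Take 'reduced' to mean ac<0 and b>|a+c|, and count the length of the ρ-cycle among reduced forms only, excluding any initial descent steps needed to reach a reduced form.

D = 1929, ⌊√D⌋ = 43
descent: ρ → (15,27,-20)  [lands on river]
river: ρ → (-20,13,22)
river: ρ → (22,31,-11)
river: ρ → (-11,35,16)
river: ρ → (16,29,-17)
river: ρ → (-17,39,6)
river: ρ → (6,33,-35)
river: ρ → (-35,37,4)
river: ρ → (4,43,-5)
river: ρ → (-5,37,28)
river: ρ → (28,19,-14)
river: ρ → (-14,37,10)
river: ρ → (10,43,-2)
river: ρ → (-2,41,31)
river: ρ → (31,21,-12)
river: ρ → (-12,27,25)
river: ρ → (25,23,-14)
river: ρ → (-14,33,15)
ρ-cycle length = 18 (tail of 1 descent step not counted)

18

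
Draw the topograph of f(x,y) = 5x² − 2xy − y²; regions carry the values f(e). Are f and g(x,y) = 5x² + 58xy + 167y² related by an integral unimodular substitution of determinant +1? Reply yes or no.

D₁ = 24, D₂ = 24
river cycle of f (length 2): (-1, 4, 2), (2, 4, -1)
river cycle of g (length 2): (-1, 4, 2), (2, 4, -1)
cycles coincide ⇒ equivalent

yes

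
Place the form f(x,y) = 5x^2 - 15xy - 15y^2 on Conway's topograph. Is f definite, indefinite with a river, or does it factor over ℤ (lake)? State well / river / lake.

D = b²−4ac = (-15)² − 4·5·(-15) = 525
D > 0 non-square ⇒ indefinite ⇒ periodic river

river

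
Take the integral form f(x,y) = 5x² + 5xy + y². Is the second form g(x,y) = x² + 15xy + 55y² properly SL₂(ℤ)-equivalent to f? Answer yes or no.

D₁ = 5, D₂ = 5
river cycle of f (length 2): (1, 1, -1), (-1, 1, 1)
river cycle of g (length 2): (1, 1, -1), (-1, 1, 1)
cycles coincide ⇒ equivalent

yes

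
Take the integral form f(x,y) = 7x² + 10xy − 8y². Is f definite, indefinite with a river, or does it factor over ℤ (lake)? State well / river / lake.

D = b²−4ac = 10² − 4·7·(-8) = 324
D = 18² is a perfect square ⇒ form factors over ℤ ⇒ lakes

lake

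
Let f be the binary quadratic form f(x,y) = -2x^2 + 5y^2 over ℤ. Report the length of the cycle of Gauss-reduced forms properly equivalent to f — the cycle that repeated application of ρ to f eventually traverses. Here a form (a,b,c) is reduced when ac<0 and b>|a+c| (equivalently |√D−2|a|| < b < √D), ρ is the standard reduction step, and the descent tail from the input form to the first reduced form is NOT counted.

D = 40, ⌊√D⌋ = 6
descent: ρ → (5,0,-2)
descent: ρ → (-2,4,3)  [lands on river]
river: ρ → (3,2,-3)
river: ρ → (-3,4,2)
river: ρ → (2,4,-3)
river: ρ → (-3,2,3)
river: ρ → (3,4,-2)
ρ-cycle length = 6 (tail of 2 descent steps not counted)

6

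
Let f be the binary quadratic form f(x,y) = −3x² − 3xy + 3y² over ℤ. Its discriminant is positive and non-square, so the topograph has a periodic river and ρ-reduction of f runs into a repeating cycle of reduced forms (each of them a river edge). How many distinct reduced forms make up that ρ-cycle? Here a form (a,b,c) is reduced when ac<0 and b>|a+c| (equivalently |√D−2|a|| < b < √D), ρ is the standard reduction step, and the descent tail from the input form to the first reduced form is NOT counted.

D = 45, ⌊√D⌋ = 6
descent: ρ → (3,3,-3)  [lands on river]
river: ρ → (-3,3,3)
ρ-cycle length = 2 (tail of 1 descent step not counted)

2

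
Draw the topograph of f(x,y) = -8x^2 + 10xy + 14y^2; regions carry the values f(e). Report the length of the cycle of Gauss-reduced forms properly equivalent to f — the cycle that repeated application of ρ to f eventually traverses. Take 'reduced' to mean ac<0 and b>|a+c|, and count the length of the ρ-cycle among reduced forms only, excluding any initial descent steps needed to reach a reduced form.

D = 548, ⌊√D⌋ = 23
river: ρ → (14,18,-4)
river: ρ → (-4,22,4)
river: ρ → (4,18,-14)
river: ρ → (-14,10,8)
river: ρ → (8,22,-2)
river: ρ → (-2,22,8)
river: ρ → (8,10,-14)
river: ρ → (-14,18,4)
river: ρ → (4,22,-4)
river: ρ → (-4,18,14)
river: ρ → (14,10,-8)
river: ρ → (-8,22,2)
river: ρ → (2,22,-8)
river: ρ → (-8,10,14)
ρ-cycle length = 14 (tail of 0 descent steps not counted)

14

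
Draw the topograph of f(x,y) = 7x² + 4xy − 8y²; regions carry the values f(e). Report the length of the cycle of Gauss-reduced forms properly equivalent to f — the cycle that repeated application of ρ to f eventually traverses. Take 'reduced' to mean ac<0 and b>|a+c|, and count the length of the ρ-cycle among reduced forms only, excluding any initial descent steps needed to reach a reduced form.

D = 240, ⌊√D⌋ = 15
river: ρ → (-8,12,3)
river: ρ → (3,12,-8)
river: ρ → (-8,4,7)
river: ρ → (7,10,-5)
river: ρ → (-5,10,7)
river: ρ → (7,4,-8)
ρ-cycle length = 6 (tail of 0 descent steps not counted)

6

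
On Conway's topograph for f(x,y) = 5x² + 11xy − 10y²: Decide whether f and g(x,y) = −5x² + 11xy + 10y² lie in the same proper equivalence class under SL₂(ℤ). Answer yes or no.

D₁ = 321, D₂ = 321
river cycle of f (length 6): (-10, 9, 6), (6, 15, -4), (-4, 17, 2), (2, 15, -12), (-12, 9, 5), (5, 11, -10)
river cycle of g (length 6): (10, 9, -6), (-6, 15, 4), (4, 17, -2), (-2, 15, 12), (12, 9, -5), (-5, 11, 10)
cycles differ ⇒ inequivalent

no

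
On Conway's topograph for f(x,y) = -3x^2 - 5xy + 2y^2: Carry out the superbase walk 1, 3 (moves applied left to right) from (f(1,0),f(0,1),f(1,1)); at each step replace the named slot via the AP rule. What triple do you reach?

start (-3,2,-6) = (f(1,0),f(0,1),f(1,1))
replace slot 1: 2·(2+(-6)) − (-3) = -5 → (-5,2,-6)
replace slot 3: 2·((-5)+2) − (-6) = 0 → (-5,2,0)

-5,2,0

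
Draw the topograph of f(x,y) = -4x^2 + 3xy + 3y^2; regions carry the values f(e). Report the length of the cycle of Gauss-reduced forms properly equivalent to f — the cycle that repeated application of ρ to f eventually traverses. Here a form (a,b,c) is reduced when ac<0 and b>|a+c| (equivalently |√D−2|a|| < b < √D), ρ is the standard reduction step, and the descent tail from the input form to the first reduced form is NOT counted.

D = 57, ⌊√D⌋ = 7
river: ρ → (3,3,-4)
river: ρ → (-4,5,2)
river: ρ → (2,7,-1)
river: ρ → (-1,7,2)
river: ρ → (2,5,-4)
river: ρ → (-4,3,3)
ρ-cycle length = 6 (tail of 0 descent steps not counted)

6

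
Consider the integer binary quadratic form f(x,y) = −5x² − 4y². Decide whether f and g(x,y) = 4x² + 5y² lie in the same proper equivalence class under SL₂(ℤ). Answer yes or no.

D₁ = -80, D₂ = -80
f is negative-definite; reduce −f:
−f: flip: (5,0,4)→(4,0,5)
−f: reduced (well bottom): (4,0,5) with a≤c, −a<b≤a
flip sign back: reduced form of f is (-4,0,-5)
g: reduced (well bottom): (4,0,5) with a≤c, −a<b≤a
reduced forms (-4, 0, -5) vs (4, 0, 5) ⇒ inequivalent

no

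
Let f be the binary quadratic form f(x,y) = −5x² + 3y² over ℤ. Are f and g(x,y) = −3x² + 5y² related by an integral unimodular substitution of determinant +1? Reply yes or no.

D₁ = 60, D₂ = 60
river cycle of f (length 2): (3, 6, -2), (-2, 6, 3)
river cycle of g (length 2): (-3, 6, 2), (2, 6, -3)
cycles differ ⇒ inequivalent

no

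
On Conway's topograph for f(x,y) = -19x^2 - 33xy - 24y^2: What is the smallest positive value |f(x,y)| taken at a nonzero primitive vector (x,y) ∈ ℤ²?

translate: b→-5 (≡33 mod 38), so (19,33,24)→(19,-5,10)
flip: (19,-5,10)→(10,5,19)
reduced (well bottom): (10,5,19) with a≤c, −a<b≤a
well minimum |f| = |-10| = 10 (negative-definite)

10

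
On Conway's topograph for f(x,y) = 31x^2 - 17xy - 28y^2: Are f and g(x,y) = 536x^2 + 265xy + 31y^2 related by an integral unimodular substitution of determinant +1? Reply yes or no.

D₁ = 3761, D₂ = 3761
river cycle of f (length 118): (-28, 17, 31), (31, 45, -14), (-14, 39, 40), (40, 41, -13), (-13, 37, 46), (46, 55, -4), (-4, 57, 32), (32, 7, -29), (-29, 51, 10), (10, 49, -34), … (108 more)
river cycle of g (length 118): (31, 45, -14), (-14, 39, 40), (40, 41, -13), (-13, 37, 46), (46, 55, -4), (-4, 57, 32), (32, 7, -29), (-29, 51, 10), (10, 49, -34), (-34, 19, 25), … (108 more)
cycles coincide ⇒ equivalent

yes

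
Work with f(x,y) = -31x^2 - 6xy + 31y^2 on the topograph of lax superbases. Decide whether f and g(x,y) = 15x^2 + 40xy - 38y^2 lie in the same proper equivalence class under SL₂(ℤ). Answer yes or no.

D₁ = 3880, D₂ = 3880
river cycle of f (length 18): (31, 6, -31), (-31, 56, 6), (6, 52, -49), (-49, 46, 9), (9, 62, -1), (-1, 62, 9), (9, 46, -49), (-49, 52, 6), (6, 56, -31), (-31, 6, 31), … (8 more)
river cycle of g (length 26): (-38, 36, 17), (17, 32, -42), (-42, 52, 7), (7, 60, -10), (-10, 60, 7), (7, 52, -42), (-42, 32, 17), (17, 36, -38), (-38, 40, 15), (15, 50, -23), … (16 more)
cycles differ ⇒ inequivalent

no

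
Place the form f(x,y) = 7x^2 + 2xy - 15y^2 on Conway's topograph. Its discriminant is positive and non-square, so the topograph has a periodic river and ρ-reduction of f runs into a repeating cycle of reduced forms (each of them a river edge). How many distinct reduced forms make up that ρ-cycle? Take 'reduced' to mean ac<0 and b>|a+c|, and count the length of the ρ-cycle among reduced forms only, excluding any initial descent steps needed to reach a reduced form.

D = 424, ⌊√D⌋ = 20
descent: ρ → (-15,-2,7)
descent: ρ → (7,16,-6)  [lands on river]
river: ρ → (-6,20,1)
river: ρ → (1,20,-6)
river: ρ → (-6,16,7)
river: ρ → (7,12,-10)
river: ρ → (-10,8,9)
river: ρ → (9,10,-9)
river: ρ → (-9,8,10)
river: ρ → (10,12,-7)
river: ρ → (-7,16,6)
river: ρ → (6,20,-1)
river: ρ → (-1,20,6)
river: ρ → (6,16,-7)
river: ρ → (-7,12,10)
river: ρ → (10,8,-9)
river: ρ → (-9,10,9)
river: ρ → (9,8,-10)
river: ρ → (-10,12,7)
ρ-cycle length = 18 (tail of 2 descent steps not counted)

18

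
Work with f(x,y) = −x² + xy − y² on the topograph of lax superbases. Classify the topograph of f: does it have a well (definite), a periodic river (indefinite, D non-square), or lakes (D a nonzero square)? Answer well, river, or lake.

D = b²−4ac = 1² − 4·(-1)·(-1) = -3
D < 0 ⇒ definite ⇒ every region one sign ⇒ single well

well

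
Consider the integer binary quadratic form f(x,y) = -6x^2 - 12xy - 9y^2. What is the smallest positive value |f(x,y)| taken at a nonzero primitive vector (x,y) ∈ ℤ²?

translate: b→0 (≡12 mod 12), so (6,12,9)→(6,0,3)
flip: (6,0,3)→(3,0,6)
reduced (well bottom): (3,0,6) with a≤c, −a<b≤a
well minimum |f| = |-3| = 3 (negative-definite)

3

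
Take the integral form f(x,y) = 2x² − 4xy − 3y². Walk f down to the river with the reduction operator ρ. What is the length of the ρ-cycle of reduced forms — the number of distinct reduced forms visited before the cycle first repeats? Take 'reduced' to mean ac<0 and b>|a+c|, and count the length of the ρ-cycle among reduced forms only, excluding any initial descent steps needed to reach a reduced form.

D = 40, ⌊√D⌋ = 6
descent: ρ → (-3,4,2)  [lands on river]
river: ρ → (2,4,-3)
river: ρ → (-3,2,3)
river: ρ → (3,4,-2)
river: ρ → (-2,4,3)
river: ρ → (3,2,-3)
ρ-cycle length = 6 (tail of 1 descent step not counted)

6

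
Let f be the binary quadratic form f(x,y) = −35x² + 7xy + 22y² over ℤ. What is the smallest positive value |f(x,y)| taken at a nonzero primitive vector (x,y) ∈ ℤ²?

descent: ρ → (22,37,-20)  [lands on river]
river: ρ → (-20,43,16)
river: ρ → (16,53,-5)
river: ρ → (-5,47,46)
river: ρ → (46,45,-6)
river: ρ → (-6,51,22)
closes: descent 1, river 6
min |a| on river = 5

5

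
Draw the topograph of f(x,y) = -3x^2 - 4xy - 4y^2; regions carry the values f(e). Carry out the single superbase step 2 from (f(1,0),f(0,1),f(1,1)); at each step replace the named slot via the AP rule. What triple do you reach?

start (-3,-4,-11) = (f(1,0),f(0,1),f(1,1))
replace slot 2: 2·((-3)+(-11)) − (-4) = -24 → (-3,-24,-11)

-3,-24,-11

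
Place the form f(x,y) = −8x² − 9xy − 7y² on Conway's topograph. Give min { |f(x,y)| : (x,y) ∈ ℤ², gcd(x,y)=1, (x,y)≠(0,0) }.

translate: b→-7 (≡9 mod 16), so (8,9,7)→(8,-7,6)
flip: (8,-7,6)→(6,7,8)
translate: b→-5 (≡7 mod 12), so (6,7,8)→(6,-5,7)
reduced (well bottom): (6,-5,7) with a≤c, −a<b≤a
well minimum |f| = |-6| = 6 (negative-definite)

6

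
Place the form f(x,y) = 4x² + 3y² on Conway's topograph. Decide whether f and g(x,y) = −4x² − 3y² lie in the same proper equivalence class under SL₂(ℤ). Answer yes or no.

D₁ = -48, D₂ = -48
f: flip: (4,0,3)→(3,0,4)
f: reduced (well bottom): (3,0,4) with a≤c, −a<b≤a
g is negative-definite; reduce −g:
−g: flip: (4,0,3)→(3,0,4)
−g: reduced (well bottom): (3,0,4) with a≤c, −a<b≤a
flip sign back: reduced form of g is (-3,0,-4)
reduced forms (3, 0, 4) vs (-3, 0, -4) ⇒ inequivalent

no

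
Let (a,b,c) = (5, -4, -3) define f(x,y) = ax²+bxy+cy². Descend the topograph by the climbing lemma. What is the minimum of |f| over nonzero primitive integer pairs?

descent: ρ → (-3,4,5)  [lands on river]
river: ρ → (5,6,-2)
river: ρ → (-2,6,5)
river: ρ → (5,4,-3)
river: ρ → (-3,8,1)
river: ρ → (1,8,-3)
closes: descent 1, river 6
min |a| on river = 1

1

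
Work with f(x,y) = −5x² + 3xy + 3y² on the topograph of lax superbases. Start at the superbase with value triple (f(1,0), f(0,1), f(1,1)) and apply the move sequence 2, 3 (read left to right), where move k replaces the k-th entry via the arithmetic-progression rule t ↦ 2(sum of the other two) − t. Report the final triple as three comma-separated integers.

start (-5,3,1) = (f(1,0),f(0,1),f(1,1))
replace slot 2: 2·((-5)+1) − 3 = -11 → (-5,-11,1)
replace slot 3: 2·((-5)+(-11)) − 1 = -33 → (-5,-11,-33)

-5,-11,-33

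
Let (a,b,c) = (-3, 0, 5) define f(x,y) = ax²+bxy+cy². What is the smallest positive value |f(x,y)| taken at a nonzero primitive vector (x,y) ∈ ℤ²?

descent: ρ → (5,0,-3)
descent: ρ → (-3,6,2)  [lands on river]
river: ρ → (2,6,-3)
closes: descent 2, river 2
min |a| on river = 2

2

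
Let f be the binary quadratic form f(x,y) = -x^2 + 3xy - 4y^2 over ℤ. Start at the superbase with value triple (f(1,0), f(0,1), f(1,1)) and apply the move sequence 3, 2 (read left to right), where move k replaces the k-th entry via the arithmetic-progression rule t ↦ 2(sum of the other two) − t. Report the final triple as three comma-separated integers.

start (-1,-4,-2) = (f(1,0),f(0,1),f(1,1))
replace slot 3: 2·((-1)+(-4)) − (-2) = -8 → (-1,-4,-8)
replace slot 2: 2·((-1)+(-8)) − (-4) = -14 → (-1,-14,-8)

-1,-14,-8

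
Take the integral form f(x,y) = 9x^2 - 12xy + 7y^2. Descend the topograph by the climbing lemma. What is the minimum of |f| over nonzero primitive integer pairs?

translate: b→6 (≡-12 mod 18), so (9,-12,7)→(9,6,4)
flip: (9,6,4)→(4,-6,9)
translate: b→2 (≡-6 mod 8), so (4,-6,9)→(4,2,7)
reduced (well bottom): (4,2,7) with a≤c, −a<b≤a
well minimum = a = 4

4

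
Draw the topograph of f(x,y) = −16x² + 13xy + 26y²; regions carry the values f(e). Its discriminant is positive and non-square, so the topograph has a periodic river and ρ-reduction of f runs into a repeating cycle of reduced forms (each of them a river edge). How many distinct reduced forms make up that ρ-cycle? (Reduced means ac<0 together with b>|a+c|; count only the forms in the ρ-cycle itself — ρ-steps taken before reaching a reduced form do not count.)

D = 1833, ⌊√D⌋ = 42
river: ρ → (26,39,-3)
river: ρ → (-3,39,26)
river: ρ → (26,13,-16)
river: ρ → (-16,19,23)
river: ρ → (23,27,-12)
river: ρ → (-12,21,29)
river: ρ → (29,37,-4)
river: ρ → (-4,35,38)
river: ρ → (38,41,-1)
river: ρ → (-1,41,38)
river: ρ → (38,35,-4)
river: ρ → (-4,37,29)
river: ρ → (29,21,-12)
river: ρ → (-12,27,23)
river: ρ → (23,19,-16)
river: ρ → (-16,13,26)
ρ-cycle length = 16 (tail of 0 descent steps not counted)

16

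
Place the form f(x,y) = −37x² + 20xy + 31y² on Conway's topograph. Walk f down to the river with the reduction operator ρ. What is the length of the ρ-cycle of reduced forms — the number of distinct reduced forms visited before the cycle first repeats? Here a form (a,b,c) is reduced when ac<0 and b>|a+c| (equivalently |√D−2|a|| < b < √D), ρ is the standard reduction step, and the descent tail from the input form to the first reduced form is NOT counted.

D = 4988, ⌊√D⌋ = 70
river: ρ → (31,42,-26)
river: ρ → (-26,62,11)
river: ρ → (11,70,-2)
river: ρ → (-2,70,11)
river: ρ → (11,62,-26)
river: ρ → (-26,42,31)
river: ρ → (31,20,-37)
river: ρ → (-37,54,14)
river: ρ → (14,58,-29)
river: ρ → (-29,58,14)
river: ρ → (14,54,-37)
river: ρ → (-37,20,31)
ρ-cycle length = 12 (tail of 0 descent steps not counted)

12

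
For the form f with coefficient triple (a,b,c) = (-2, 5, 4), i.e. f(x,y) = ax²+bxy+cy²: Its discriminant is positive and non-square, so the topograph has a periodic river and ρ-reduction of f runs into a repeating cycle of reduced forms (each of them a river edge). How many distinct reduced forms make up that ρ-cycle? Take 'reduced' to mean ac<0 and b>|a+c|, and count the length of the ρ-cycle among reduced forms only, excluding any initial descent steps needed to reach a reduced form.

D = 57, ⌊√D⌋ = 7
river: ρ → (4,3,-3)
river: ρ → (-3,3,4)
river: ρ → (4,5,-2)
river: ρ → (-2,7,1)
river: ρ → (1,7,-2)
river: ρ → (-2,5,4)
ρ-cycle length = 6 (tail of 0 descent steps not counted)

6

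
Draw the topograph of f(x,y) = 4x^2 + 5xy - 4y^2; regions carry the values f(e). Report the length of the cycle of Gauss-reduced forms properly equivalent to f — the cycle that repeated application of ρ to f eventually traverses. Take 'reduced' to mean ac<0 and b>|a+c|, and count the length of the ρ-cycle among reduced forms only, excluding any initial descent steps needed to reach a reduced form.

D = 89, ⌊√D⌋ = 9
river: ρ → (-4,3,5)
river: ρ → (5,7,-2)
river: ρ → (-2,9,1)
river: ρ → (1,9,-2)
river: ρ → (-2,7,5)
river: ρ → (5,3,-4)
river: ρ → (-4,5,4)
river: ρ → (4,3,-5)
river: ρ → (-5,7,2)
river: ρ → (2,9,-1)
river: ρ → (-1,9,2)
river: ρ → (2,7,-5)
river: ρ → (-5,3,4)
river: ρ → (4,5,-4)
ρ-cycle length = 14 (tail of 0 descent steps not counted)

14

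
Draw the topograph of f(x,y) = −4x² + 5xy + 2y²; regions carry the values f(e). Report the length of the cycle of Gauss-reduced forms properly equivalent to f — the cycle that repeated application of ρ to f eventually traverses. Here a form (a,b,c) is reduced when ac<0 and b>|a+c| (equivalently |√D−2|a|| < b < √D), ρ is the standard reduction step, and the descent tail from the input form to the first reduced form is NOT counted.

D = 57, ⌊√D⌋ = 7
river: ρ → (2,7,-1)
river: ρ → (-1,7,2)
river: ρ → (2,5,-4)
river: ρ → (-4,3,3)
river: ρ → (3,3,-4)
river: ρ → (-4,5,2)
ρ-cycle length = 6 (tail of 0 descent steps not counted)

6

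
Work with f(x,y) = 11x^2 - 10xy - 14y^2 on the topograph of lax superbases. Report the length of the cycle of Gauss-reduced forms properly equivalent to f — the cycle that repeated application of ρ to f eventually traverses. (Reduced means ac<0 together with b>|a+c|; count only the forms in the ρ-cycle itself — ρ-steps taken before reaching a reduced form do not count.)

D = 716, ⌊√D⌋ = 26
descent: ρ → (-14,10,11)  [lands on river]
river: ρ → (11,12,-13)
river: ρ → (-13,14,10)
river: ρ → (10,26,-1)
river: ρ → (-1,26,10)
river: ρ → (10,14,-13)
river: ρ → (-13,12,11)
river: ρ → (11,10,-14)
river: ρ → (-14,18,7)
river: ρ → (7,24,-5)
river: ρ → (-5,26,2)
river: ρ → (2,26,-5)
river: ρ → (-5,24,7)
river: ρ → (7,18,-14)
ρ-cycle length = 14 (tail of 1 descent step not counted)

14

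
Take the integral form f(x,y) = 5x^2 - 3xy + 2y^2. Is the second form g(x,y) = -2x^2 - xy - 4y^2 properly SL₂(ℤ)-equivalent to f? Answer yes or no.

D₁ = -31, D₂ = -31
f: flip: (5,-3,2)→(2,3,5)
f: translate: b→-1 (≡3 mod 4), so (2,3,5)→(2,-1,4)
f: reduced (well bottom): (2,-1,4) with a≤c, −a<b≤a
g is negative-definite; reduce −g:
−g: reduced (well bottom): (2,1,4) with a≤c, −a<b≤a
flip sign back: reduced form of g is (-2,-1,-4)
reduced forms (2, -1, 4) vs (-2, -1, -4) ⇒ inequivalent

no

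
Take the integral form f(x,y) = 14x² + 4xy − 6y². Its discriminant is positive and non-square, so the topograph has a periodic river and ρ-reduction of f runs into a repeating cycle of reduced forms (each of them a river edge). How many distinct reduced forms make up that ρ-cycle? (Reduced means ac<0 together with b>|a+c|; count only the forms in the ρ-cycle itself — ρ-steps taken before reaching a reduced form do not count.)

D = 352, ⌊√D⌋ = 18
descent: ρ → (-6,8,12)  [lands on river]
river: ρ → (12,16,-2)
river: ρ → (-2,16,12)
river: ρ → (12,8,-6)
river: ρ → (-6,16,4)
river: ρ → (4,16,-6)
ρ-cycle length = 6 (tail of 1 descent step not counted)

6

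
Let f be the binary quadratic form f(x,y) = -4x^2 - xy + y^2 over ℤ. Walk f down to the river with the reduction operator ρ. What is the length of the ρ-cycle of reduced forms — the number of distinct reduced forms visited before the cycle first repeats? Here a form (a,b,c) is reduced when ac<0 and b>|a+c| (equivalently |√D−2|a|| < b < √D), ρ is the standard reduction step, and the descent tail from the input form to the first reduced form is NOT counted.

D = 17, ⌊√D⌋ = 4
descent: ρ → (1,3,-2)  [lands on river]
river: ρ → (-2,1,2)
river: ρ → (2,3,-1)
river: ρ → (-1,3,2)
river: ρ → (2,1,-2)
river: ρ → (-2,3,1)
ρ-cycle length = 6 (tail of 1 descent step not counted)

6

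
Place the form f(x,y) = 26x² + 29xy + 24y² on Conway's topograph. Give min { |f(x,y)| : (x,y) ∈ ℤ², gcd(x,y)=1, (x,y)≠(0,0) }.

translate: b→-23 (≡29 mod 52), so (26,29,24)→(26,-23,21)
flip: (26,-23,21)→(21,23,26)
translate: b→-19 (≡23 mod 42), so (21,23,26)→(21,-19,24)
reduced (well bottom): (21,-19,24) with a≤c, −a<b≤a
well minimum = a = 21

21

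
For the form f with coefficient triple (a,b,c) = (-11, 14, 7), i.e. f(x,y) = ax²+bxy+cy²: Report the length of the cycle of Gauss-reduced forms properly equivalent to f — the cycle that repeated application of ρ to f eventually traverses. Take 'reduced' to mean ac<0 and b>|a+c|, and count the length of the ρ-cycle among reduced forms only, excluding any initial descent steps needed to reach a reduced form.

D = 504, ⌊√D⌋ = 22
river: ρ → (7,14,-11)
river: ρ → (-11,8,10)
river: ρ → (10,12,-9)
river: ρ → (-9,6,13)
river: ρ → (13,20,-2)
river: ρ → (-2,20,13)
river: ρ → (13,6,-9)
river: ρ → (-9,12,10)
river: ρ → (10,8,-11)
river: ρ → (-11,14,7)
ρ-cycle length = 10 (tail of 0 descent steps not counted)

10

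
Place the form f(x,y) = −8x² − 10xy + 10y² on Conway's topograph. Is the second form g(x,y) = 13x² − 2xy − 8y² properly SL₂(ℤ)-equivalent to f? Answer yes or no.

D₁ = 420, D₂ = 420
river cycle of f (length 6): (10, 10, -8), (-8, 6, 12), (12, 18, -2), (-2, 18, 12), (12, 6, -8), (-8, 10, 10)
river cycle of g (length 4): (-8, 18, 3), (3, 18, -8), (-8, 14, 7), (7, 14, -8)
cycles differ ⇒ inequivalent

no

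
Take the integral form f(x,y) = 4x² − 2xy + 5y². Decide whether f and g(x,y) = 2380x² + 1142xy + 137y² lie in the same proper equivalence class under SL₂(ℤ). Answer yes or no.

D₁ = -76, D₂ = -76
f: reduced (well bottom): (4,-2,5) with a≤c, −a<b≤a
g: flip: (2380,1142,137)→(137,-1142,2380)
g: translate: b→-46 (≡-1142 mod 274), so (137,-1142,2380)→(137,-46,4)
g: flip: (137,-46,4)→(4,46,137)
g: translate: b→-2 (≡46 mod 8), so (4,46,137)→(4,-2,5)
g: reduced (well bottom): (4,-2,5) with a≤c, −a<b≤a
reduced forms (4, -2, 5) vs (4, -2, 5) ⇒ equivalent

yes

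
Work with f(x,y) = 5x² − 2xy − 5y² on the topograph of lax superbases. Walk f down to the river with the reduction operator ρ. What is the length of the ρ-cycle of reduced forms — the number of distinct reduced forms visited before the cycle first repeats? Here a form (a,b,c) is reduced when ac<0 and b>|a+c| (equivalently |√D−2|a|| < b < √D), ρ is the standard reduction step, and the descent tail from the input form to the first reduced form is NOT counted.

D = 104, ⌊√D⌋ = 10
descent: ρ → (-5,2,5)  [lands on river]
river: ρ → (5,8,-2)
river: ρ → (-2,8,5)
river: ρ → (5,2,-5)
river: ρ → (-5,8,2)
river: ρ → (2,8,-5)
ρ-cycle length = 6 (tail of 1 descent step not counted)

6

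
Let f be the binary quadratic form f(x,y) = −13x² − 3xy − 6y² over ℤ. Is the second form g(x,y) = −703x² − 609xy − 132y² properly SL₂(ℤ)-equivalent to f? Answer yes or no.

D₁ = -303, D₂ = -303
f is negative-definite; reduce −f:
−f: flip: (13,3,6)→(6,-3,13)
−f: reduced (well bottom): (6,-3,13) with a≤c, −a<b≤a
flip sign back: reduced form of f is (-6,3,-13)
g is negative-definite; reduce −g:
−g: flip: (703,609,132)→(132,-609,703)
−g: translate: b→-81 (≡-609 mod 264), so (132,-609,703)→(132,-81,13)
−g: flip: (132,-81,13)→(13,81,132)
−g: translate: b→3 (≡81 mod 26), so (13,81,132)→(13,3,6)
−g: flip: (13,3,6)→(6,-3,13)
−g: reduced (well bottom): (6,-3,13) with a≤c, −a<b≤a
flip sign back: reduced form of g is (-6,3,-13)
reduced forms (-6, 3, -13) vs (-6, 3, -13) ⇒ equivalent

yes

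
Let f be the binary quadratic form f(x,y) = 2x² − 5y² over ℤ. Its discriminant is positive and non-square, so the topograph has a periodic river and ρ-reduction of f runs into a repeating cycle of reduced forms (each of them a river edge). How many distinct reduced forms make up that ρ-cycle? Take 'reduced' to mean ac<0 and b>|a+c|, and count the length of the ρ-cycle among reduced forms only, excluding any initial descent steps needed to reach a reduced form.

D = 40, ⌊√D⌋ = 6
descent: ρ → (-5,0,2)
descent: ρ → (2,4,-3)  [lands on river]
river: ρ → (-3,2,3)
river: ρ → (3,4,-2)
river: ρ → (-2,4,3)
river: ρ → (3,2,-3)
river: ρ → (-3,4,2)
ρ-cycle length = 6 (tail of 2 descent steps not counted)

6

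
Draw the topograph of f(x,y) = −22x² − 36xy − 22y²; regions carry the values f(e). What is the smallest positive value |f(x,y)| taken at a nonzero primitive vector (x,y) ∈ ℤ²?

translate: b→-8 (≡36 mod 44), so (22,36,22)→(22,-8,8)
flip: (22,-8,8)→(8,8,22)
reduced (well bottom): (8,8,22) with a≤c, −a<b≤a
well minimum |f| = |-8| = 8 (negative-definite)

8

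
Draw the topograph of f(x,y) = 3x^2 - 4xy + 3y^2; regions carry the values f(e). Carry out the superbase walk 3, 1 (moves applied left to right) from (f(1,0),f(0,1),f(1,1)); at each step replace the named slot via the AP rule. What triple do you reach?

start (3,3,2) = (f(1,0),f(0,1),f(1,1))
replace slot 3: 2·(3+3) − 2 = 10 → (3,3,10)
replace slot 1: 2·(3+10) − 3 = 23 → (23,3,10)

23,3,10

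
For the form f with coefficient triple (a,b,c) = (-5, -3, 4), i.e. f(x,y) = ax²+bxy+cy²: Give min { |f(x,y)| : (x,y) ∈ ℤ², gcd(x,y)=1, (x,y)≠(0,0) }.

descent: ρ → (4,3,-5)  [lands on river]
river: ρ → (-5,7,2)
river: ρ → (2,9,-1)
river: ρ → (-1,9,2)
river: ρ → (2,7,-5)
river: ρ → (-5,3,4)
river: ρ → (4,5,-4)
river: ρ → (-4,3,5)
river: ρ → (5,7,-2)
river: ρ → (-2,9,1)
river: ρ → (1,9,-2)
river: ρ → (-2,7,5)
river: ρ → (5,3,-4)
river: ρ → (-4,5,4)
closes: descent 1, river 14
min |a| on river = 1

1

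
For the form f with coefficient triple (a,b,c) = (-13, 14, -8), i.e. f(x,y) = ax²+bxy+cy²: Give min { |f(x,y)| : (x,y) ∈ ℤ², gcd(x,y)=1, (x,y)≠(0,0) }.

translate: b→12 (≡-14 mod 26), so (13,-14,8)→(13,12,7)
flip: (13,12,7)→(7,-12,13)
translate: b→2 (≡-12 mod 14), so (7,-12,13)→(7,2,8)
reduced (well bottom): (7,2,8) with a≤c, −a<b≤a
well minimum |f| = |-7| = 7 (negative-definite)

7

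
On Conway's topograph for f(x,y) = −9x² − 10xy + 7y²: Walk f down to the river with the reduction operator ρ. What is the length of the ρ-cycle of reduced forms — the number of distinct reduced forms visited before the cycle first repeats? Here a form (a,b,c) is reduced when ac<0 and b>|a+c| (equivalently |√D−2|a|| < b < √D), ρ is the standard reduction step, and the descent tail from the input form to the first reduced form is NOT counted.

D = 352, ⌊√D⌋ = 18
descent: ρ → (7,10,-9)  [lands on river]
river: ρ → (-9,8,8)
river: ρ → (8,8,-9)
river: ρ → (-9,10,7)
river: ρ → (7,18,-1)
river: ρ → (-1,18,7)
ρ-cycle length = 6 (tail of 1 descent step not counted)

6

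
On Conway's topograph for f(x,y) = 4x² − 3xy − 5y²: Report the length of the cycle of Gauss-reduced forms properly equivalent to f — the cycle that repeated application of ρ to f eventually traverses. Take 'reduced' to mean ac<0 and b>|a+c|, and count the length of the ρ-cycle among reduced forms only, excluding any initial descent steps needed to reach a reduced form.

D = 89, ⌊√D⌋ = 9
descent: ρ → (-5,3,4)  [lands on river]
river: ρ → (4,5,-4)
river: ρ → (-4,3,5)
river: ρ → (5,7,-2)
river: ρ → (-2,9,1)
river: ρ → (1,9,-2)
river: ρ → (-2,7,5)
river: ρ → (5,3,-4)
river: ρ → (-4,5,4)
river: ρ → (4,3,-5)
river: ρ → (-5,7,2)
river: ρ → (2,9,-1)
river: ρ → (-1,9,2)
river: ρ → (2,7,-5)
ρ-cycle length = 14 (tail of 1 descent step not counted)

14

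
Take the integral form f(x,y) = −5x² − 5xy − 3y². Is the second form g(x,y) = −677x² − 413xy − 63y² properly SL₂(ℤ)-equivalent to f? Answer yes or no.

D₁ = -35, D₂ = -35
f is negative-definite; reduce −f:
−f: flip: (5,5,3)→(3,-5,5)
−f: translate: b→1 (≡-5 mod 6), so (3,-5,5)→(3,1,3)
−f: reduced (well bottom): (3,1,3) with a≤c, −a<b≤a
flip sign back: reduced form of f is (-3,-1,-3)
g is negative-definite; reduce −g:
−g: flip: (677,413,63)→(63,-413,677)
−g: translate: b→-35 (≡-413 mod 126), so (63,-413,677)→(63,-35,5)
−g: flip: (63,-35,5)→(5,35,63)
−g: translate: b→5 (≡35 mod 10), so (5,35,63)→(5,5,3)
−g: flip: (5,5,3)→(3,-5,5)
−g: translate: b→1 (≡-5 mod 6), so (3,-5,5)→(3,1,3)
−g: reduced (well bottom): (3,1,3) with a≤c, −a<b≤a
flip sign back: reduced form of g is (-3,-1,-3)
reduced forms (-3, -1, -3) vs (-3, -1, -3) ⇒ equivalent

yes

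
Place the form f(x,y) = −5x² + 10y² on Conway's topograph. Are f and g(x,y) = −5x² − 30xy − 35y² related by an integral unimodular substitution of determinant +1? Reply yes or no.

D₁ = 200, D₂ = 200
river cycle of f (length 2): (-5, 10, 5), (5, 10, -5)
river cycle of g (length 2): (-5, 10, 5), (5, 10, -5)
cycles coincide ⇒ equivalent

yes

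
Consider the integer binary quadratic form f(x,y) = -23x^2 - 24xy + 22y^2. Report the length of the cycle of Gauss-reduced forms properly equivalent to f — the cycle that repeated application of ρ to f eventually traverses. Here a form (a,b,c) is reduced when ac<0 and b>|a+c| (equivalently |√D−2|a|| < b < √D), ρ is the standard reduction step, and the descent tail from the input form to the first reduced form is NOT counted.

D = 2600, ⌊√D⌋ = 50
descent: ρ → (22,24,-23)  [lands on river]
river: ρ → (-23,22,23)
river: ρ → (23,24,-22)
river: ρ → (-22,20,25)
river: ρ → (25,30,-17)
river: ρ → (-17,38,17)
river: ρ → (17,30,-25)
river: ρ → (-25,20,22)
ρ-cycle length = 8 (tail of 1 descent step not counted)

8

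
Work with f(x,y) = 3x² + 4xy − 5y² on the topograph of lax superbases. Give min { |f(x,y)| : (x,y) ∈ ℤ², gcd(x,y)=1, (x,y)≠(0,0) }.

river: ρ → (-5,6,2)
river: ρ → (2,6,-5)
river: ρ → (-5,4,3)
river: ρ → (3,8,-1)
river: ρ → (-1,8,3)
river: ρ → (3,4,-5)
closes: descent 0, river 6
min |a| on river = 1

1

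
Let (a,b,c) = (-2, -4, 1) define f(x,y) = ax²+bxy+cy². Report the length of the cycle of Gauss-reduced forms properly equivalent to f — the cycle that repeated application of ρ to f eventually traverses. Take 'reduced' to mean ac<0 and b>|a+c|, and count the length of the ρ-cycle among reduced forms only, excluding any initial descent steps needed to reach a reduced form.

D = 24, ⌊√D⌋ = 4
descent: ρ → (1,4,-2)  [lands on river]
river: ρ → (-2,4,1)
ρ-cycle length = 2 (tail of 1 descent step not counted)

2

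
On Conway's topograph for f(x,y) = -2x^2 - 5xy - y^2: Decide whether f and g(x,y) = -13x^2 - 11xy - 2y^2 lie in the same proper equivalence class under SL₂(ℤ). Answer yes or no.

D₁ = 17, D₂ = 17
river cycle of f (length 6): (-1, 3, 2), (2, 1, -2), (-2, 3, 1), (1, 3, -2), (-2, 1, 2), (2, 3, -1)
river cycle of g (length 6): (-2, 3, 1), (1, 3, -2), (-2, 1, 2), (2, 3, -1), (-1, 3, 2), (2, 1, -2)
cycles coincide ⇒ equivalent

yes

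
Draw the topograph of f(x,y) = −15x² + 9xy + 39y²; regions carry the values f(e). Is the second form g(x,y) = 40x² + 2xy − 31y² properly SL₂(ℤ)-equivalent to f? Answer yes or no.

D₁ = 2421, D₂ = 4964
discriminants differ ⇒ not SL₂(ℤ)-equivalent

no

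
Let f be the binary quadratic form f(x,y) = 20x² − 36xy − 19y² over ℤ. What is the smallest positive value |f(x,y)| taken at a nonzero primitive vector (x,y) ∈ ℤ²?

descent: ρ → (-19,36,20)  [lands on river]
river: ρ → (20,44,-11)
river: ρ → (-11,44,20)
river: ρ → (20,36,-19)
river: ρ → (-19,40,16)
river: ρ → (16,24,-35)
river: ρ → (-35,46,5)
river: ρ → (5,44,-44)
river: ρ → (-44,44,5)
river: ρ → (5,46,-35)
river: ρ → (-35,24,16)
river: ρ → (16,40,-19)
closes: descent 1, river 12
min |a| on river = 5

5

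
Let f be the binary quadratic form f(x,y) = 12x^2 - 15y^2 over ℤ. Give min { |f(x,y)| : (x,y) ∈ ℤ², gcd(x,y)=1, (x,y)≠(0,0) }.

descent: ρ → (-15,0,12)
descent: ρ → (12,24,-3)  [lands on river]
river: ρ → (-3,24,12)
closes: descent 2, river 2
min |a| on river = 3

3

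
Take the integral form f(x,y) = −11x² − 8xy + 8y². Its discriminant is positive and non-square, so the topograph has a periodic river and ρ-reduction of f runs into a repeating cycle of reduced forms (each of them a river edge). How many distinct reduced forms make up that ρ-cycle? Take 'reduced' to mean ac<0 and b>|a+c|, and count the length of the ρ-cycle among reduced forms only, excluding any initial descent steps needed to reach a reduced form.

D = 416, ⌊√D⌋ = 20
descent: ρ → (8,8,-11)  [lands on river]
river: ρ → (-11,14,5)
river: ρ → (5,16,-8)
river: ρ → (-8,16,5)
river: ρ → (5,14,-11)
river: ρ → (-11,8,8)
ρ-cycle length = 6 (tail of 1 descent step not counted)

6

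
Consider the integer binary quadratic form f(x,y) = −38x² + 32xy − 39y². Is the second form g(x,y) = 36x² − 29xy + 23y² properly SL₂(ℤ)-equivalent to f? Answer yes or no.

D₁ = -4904, D₂ = -2471
discriminants differ ⇒ not SL₂(ℤ)-equivalent

no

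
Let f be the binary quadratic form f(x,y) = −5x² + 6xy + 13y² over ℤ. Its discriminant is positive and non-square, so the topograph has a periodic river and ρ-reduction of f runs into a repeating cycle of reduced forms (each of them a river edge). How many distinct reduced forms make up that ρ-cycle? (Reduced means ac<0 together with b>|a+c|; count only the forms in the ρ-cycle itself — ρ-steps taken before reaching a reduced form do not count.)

D = 296, ⌊√D⌋ = 17
descent: ρ → (13,-6,-5)
descent: ρ → (-5,16,2)  [lands on river]
river: ρ → (2,16,-5)
river: ρ → (-5,14,5)
river: ρ → (5,16,-2)
river: ρ → (-2,16,5)
river: ρ → (5,14,-5)
ρ-cycle length = 6 (tail of 2 descent steps not counted)

6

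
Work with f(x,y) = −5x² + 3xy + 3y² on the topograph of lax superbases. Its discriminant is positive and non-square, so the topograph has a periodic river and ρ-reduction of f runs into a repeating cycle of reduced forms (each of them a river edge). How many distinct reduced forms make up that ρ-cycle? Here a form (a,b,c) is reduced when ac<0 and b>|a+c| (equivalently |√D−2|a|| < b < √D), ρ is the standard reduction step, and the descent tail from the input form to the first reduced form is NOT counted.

D = 69, ⌊√D⌋ = 8
river: ρ → (3,3,-5)
river: ρ → (-5,7,1)
river: ρ → (1,7,-5)
river: ρ → (-5,3,3)
ρ-cycle length = 4 (tail of 0 descent steps not counted)

4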